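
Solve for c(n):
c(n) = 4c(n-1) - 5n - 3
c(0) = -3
First-order linear with linear forcing.
Homogeneous solution: c_h(n) = A·(4)^n.
Try particular c_p(n) = pn + q. Substituting:
  pn + q = 4(p(n-1) + q) - 5n - 3.
Matching the n-coefficient: p = 4p - 5 ⇒ p = \frac{5}{3}.
Matching constants: q = -4p + 4q - 3 ⇒ q = \frac{29}{9}.
General: c(n) = A·(4)^n + \frac{5 n}{3} + \frac{29}{9}.
Apply c(0) = -3: A + \frac{29}{9} = -3 ⇒ A = - \frac{56}{9}.
So c(n) = - \frac{56 \cdot 4^{n}}{9} + \frac{5 n}{3} + \frac{29}{9}.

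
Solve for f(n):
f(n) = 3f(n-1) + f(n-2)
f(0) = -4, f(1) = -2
Characteristic equation: x² - 3x - 1 = 0.
Discriminant Δ = (3)² + 4·(1) = 13.
Roots r₁,₂ = (3 ± √13)/2, so r₁ = \frac{3}{2} + \frac{\sqrt{13}}{2}, r₂ = \frac{3}{2} - \frac{\sqrt{13}}{2}.
General solution: f(n) = A·r₁^n + B·r₂^n.
From the initial conditions, A + B = -4 and r₁A + r₂B = -2.
Since r₁ - r₂ = √13: A = (-2 - (-4)r₂)/√13 = -2 + \frac{4 \sqrt{13}}{13}, and B = -4 - A = -2 - \frac{4 \sqrt{13}}{13}.
So f(n) = \left(-2 + \frac{4 \sqrt{13}}{13}\right)\left(\frac{3}{2} + \frac{\sqrt{13}}{2}\right)^n + \left(-2 - \frac{4 \sqrt{13}}{13}\right)\left(\frac{3}{2} - \frac{\sqrt{13}}{2}\right)^n.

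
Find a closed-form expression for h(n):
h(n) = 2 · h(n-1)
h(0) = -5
Pure geometric recurrence with ratio 2.
By induction h(n) = h(0) · (2)^n = - 5 \cdot 2^{n}.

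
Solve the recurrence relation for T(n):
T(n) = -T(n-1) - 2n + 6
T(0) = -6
First-order linear with linear forcing.
Homogeneous solution: T_h(n) = A·(-1)^n.
Try particular T_p(n) = pn + q. Substituting:
  pn + q = -(p(n-1) + q) - 2n + 6.
Matching the n-coefficient: p = -p - 2 ⇒ p = -1.
Matching constants: q = p - q + 6 ⇒ q = \frac{5}{2}.
General: T(n) = A·(-1)^n - n + \frac{5}{2}.
Apply T(0) = -6: A + \frac{5}{2} = -6 ⇒ A = - \frac{17}{2}.
So T(n) = - \frac{17 \left(-1\right)^{n}}{2} - n + \frac{5}{2}.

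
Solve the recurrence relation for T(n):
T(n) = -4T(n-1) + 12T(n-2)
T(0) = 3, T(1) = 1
Characteristic equation: x² + 4x - 12 = 0, which factors as (x - (2))(x - (-6)) = 0.
Roots r₁ = 2, r₂ = -6 (distinct).
General solution: T(n) = A·(2)^n + B·(-6)^n.
From T(0) = 3: A + B = 3.
From T(1) = 1: 2A - 6B = 1.
Solving: A = \frac{19}{8}, B = \frac{5}{8}.
So T(n) = \frac{5 \left(-6\right)^{n}}{8} + \frac{19 \cdot 2^{n}}{8}.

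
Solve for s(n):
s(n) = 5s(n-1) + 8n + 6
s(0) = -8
First-order linear with linear forcing.
Homogeneous solution: s_h(n) = A·(5)^n.
Try particular s_p(n) = pn + q. Substituting:
  pn + q = 5(p(n-1) + q) + 8n + 6.
Matching the n-coefficient: p = 5p + 8 ⇒ p = -2.
Matching constants: q = -5p + 5q + 6 ⇒ q = -4.
General: s(n) = A·(5)^n - 2 n - 4.
Apply s(0) = -8: A - 4 = -8 ⇒ A = -4.
So s(n) = - 4 \cdot 5^{n} - 2 n - 4.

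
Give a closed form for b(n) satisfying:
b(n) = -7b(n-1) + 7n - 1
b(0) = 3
First-order linear with linear forcing.
Homogeneous solution: b_h(n) = A·(-7)^n.
Try particular b_p(n) = pn + q. Substituting:
  pn + q = -7(p(n-1) + q) + 7n - 1.
Matching the n-coefficient: p = -7p + 7 ⇒ p = \frac{7}{8}.
Matching constants: q = 7p - 7q - 1 ⇒ q = \frac{41}{64}.
General: b(n) = A·(-7)^n + \frac{7 n}{8} + \frac{41}{64}.
Apply b(0) = 3: A + \frac{41}{64} = 3 ⇒ A = \frac{151}{64}.
So b(n) = \frac{151 \left(-7\right)^{n}}{64} + \frac{7 n}{8} + \frac{41}{64}.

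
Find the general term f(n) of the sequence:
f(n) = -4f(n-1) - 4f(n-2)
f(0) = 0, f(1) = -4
Characteristic equation: x² + 4x + 4 = 0, which is (x - (-2))².
Repeated root r = -2.
General solution: f(n) = (A + Bn)·(-2)^n.
From f(0) = 0: A = 0.
From f(1) = -4: (A + B)·(-2) = -4 ⇒ B = 2.
So f(n) = \left(2 n\right) \cdot (-2)^n.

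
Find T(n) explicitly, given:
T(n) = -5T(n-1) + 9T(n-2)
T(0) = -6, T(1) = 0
Characteristic equation: x² + 5x - 9 = 0.
Discriminant Δ = (-5)² + 4·(9) = 61.
Roots r₁,₂ = (-5 ± √61)/2, so r₁ = - \frac{5}{2} + \frac{\sqrt{61}}{2}, r₂ = - \frac{\sqrt{61}}{2} - \frac{5}{2}.
General solution: T(n) = A·r₁^n + B·r₂^n.
From the initial conditions, A + B = -6 and r₁A + r₂B = 0.
Since r₁ - r₂ = √61: A = (0 - (-6)r₂)/√61 = -3 - \frac{15 \sqrt{61}}{61}, and B = -6 - A = -3 + \frac{15 \sqrt{61}}{61}.
So T(n) = \left(-3 - \frac{15 \sqrt{61}}{61}\right)\left(- \frac{5}{2} + \frac{\sqrt{61}}{2}\right)^n + \left(-3 + \frac{15 \sqrt{61}}{61}\right)\left(- \frac{\sqrt{61}}{2} - \frac{5}{2}\right)^n.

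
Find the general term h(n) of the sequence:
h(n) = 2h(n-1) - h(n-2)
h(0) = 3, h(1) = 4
Characteristic equation: x² - 2x + 1 = 0, which is (x - (1))².
Repeated root r = 1.
General solution: h(n) = (A + Bn)·(1)^n.
From h(0) = 3: A = 3.
From h(1) = 4: (A + B)·(1) = 4 ⇒ B = 1.
So h(n) = \left(n + 3\right) \cdot (1)^n.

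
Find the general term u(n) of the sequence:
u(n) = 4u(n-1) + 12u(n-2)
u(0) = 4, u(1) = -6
Characteristic equation: x² - 4x - 12 = 0, which factors as (x - (-2))(x - (6)) = 0.
Roots r₁ = -2, r₂ = 6 (distinct).
General solution: u(n) = A·(-2)^n + B·(6)^n.
From u(0) = 4: A + B = 4.
From u(1) = -6: -2A + 6B = -6.
Solving: A = \frac{15}{4}, B = \frac{1}{4}.
So u(n) = \frac{15 \left(-2\right)^{n}}{4} + \frac{6^{n}}{4}.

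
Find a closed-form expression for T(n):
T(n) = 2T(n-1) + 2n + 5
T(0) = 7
First-order linear with linear forcing.
Homogeneous solution: T_h(n) = A·(2)^n.
Try particular T_p(n) = pn + q. Substituting:
  pn + q = 2(p(n-1) + q) + 2n + 5.
Matching the n-coefficient: p = 2p + 2 ⇒ p = -2.
Matching constants: q = -2p + 2q + 5 ⇒ q = -9.
General: T(n) = A·(2)^n - 2 n - 9.
Apply T(0) = 7: A - 9 = 7 ⇒ A = 16.
So T(n) = 16 \cdot 2^{n} - 2 n - 9.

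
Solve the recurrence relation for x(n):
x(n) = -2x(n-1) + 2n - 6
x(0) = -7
First-order linear with linear forcing.
Homogeneous solution: x_h(n) = A·(-2)^n.
Try particular x_p(n) = pn + q. Substituting:
  pn + q = -2(p(n-1) + q) + 2n - 6.
Matching the n-coefficient: p = -2p + 2 ⇒ p = \frac{2}{3}.
Matching constants: q = 2p - 2q - 6 ⇒ q = - \frac{14}{9}.
General: x(n) = A·(-2)^n + \frac{2 n}{3} - \frac{14}{9}.
Apply x(0) = -7: A - \frac{14}{9} = -7 ⇒ A = - \frac{49}{9}.
So x(n) = - \frac{49 \left(-2\right)^{n}}{9} + \frac{2 n}{3} - \frac{14}{9}.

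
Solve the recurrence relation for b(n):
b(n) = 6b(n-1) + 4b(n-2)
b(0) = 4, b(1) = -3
Characteristic equation: x² - 6x - 4 = 0.
Discriminant Δ = (6)² + 4·(4) = 52.
Roots r₁,₂ = (6 ± √52)/2, so r₁ = 3 + \sqrt{13}, r₂ = 3 - \sqrt{13}.
General solution: b(n) = A·r₁^n + B·r₂^n.
From the initial conditions, A + B = 4 and r₁A + r₂B = -3.
Since r₁ - r₂ = √52: A = (-3 - (4)r₂)/√52 = 2 - \frac{15 \sqrt{13}}{26}, and B = 4 - A = 2 + \frac{15 \sqrt{13}}{26}.
So b(n) = \left(2 - \frac{15 \sqrt{13}}{26}\right)\left(3 + \sqrt{13}\right)^n + \left(2 + \frac{15 \sqrt{13}}{26}\right)\left(3 - \sqrt{13}\right)^n.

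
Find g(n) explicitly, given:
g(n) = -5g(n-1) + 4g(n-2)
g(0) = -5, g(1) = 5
Characteristic equation: x² + 5x - 4 = 0.
Discriminant Δ = (-5)² + 4·(4) = 41.
Roots r₁,₂ = (-5 ± √41)/2, so r₁ = - \frac{5}{2} + \frac{\sqrt{41}}{2}, r₂ = - \frac{\sqrt{41}}{2} - \frac{5}{2}.
General solution: g(n) = A·r₁^n + B·r₂^n.
From the initial conditions, A + B = -5 and r₁A + r₂B = 5.
Since r₁ - r₂ = √41: A = (5 - (-5)r₂)/√41 = - \frac{5}{2} - \frac{15 \sqrt{41}}{82}, and B = -5 - A = - \frac{5}{2} + \frac{15 \sqrt{41}}{82}.
So g(n) = \left(- \frac{5}{2} - \frac{15 \sqrt{41}}{82}\right)\left(- \frac{5}{2} + \frac{\sqrt{41}}{2}\right)^n + \left(- \frac{5}{2} + \frac{15 \sqrt{41}}{82}\right)\left(- \frac{\sqrt{41}}{2} - \frac{5}{2}\right)^n.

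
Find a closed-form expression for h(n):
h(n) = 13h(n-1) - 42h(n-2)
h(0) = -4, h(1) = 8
Characteristic equation: x² - 13x + 42 = 0, which factors as (x - (6))(x - (7)) = 0.
Roots r₁ = 6, r₂ = 7 (distinct).
General solution: h(n) = A·(6)^n + B·(7)^n.
From h(0) = -4: A + B = -4.
From h(1) = 8: 6A + 7B = 8.
Solving: A = -36, B = 32.
So h(n) = - 36 \cdot 6^{n} + 32 \cdot 7^{n}.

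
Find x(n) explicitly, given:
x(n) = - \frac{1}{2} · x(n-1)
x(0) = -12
Pure geometric recurrence with ratio - \frac{1}{2}.
By induction x(n) = x(0) · (- \frac{1}{2})^n = - 12 \left(- \frac{1}{2}\right)^{n}.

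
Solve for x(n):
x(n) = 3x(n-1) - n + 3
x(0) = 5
First-order linear with linear forcing.
Homogeneous solution: x_h(n) = A·(3)^n.
Try particular x_p(n) = pn + q. Substituting:
  pn + q = 3(p(n-1) + q) - n + 3.
Matching the n-coefficient: p = 3p - 1 ⇒ p = \frac{1}{2}.
Matching constants: q = -3p + 3q + 3 ⇒ q = - \frac{3}{4}.
General: x(n) = A·(3)^n + \frac{n}{2} - \frac{3}{4}.
Apply x(0) = 5: A - \frac{3}{4} = 5 ⇒ A = \frac{23}{4}.
So x(n) = \frac{23 \cdot 3^{n}}{4} + \frac{n}{2} - \frac{3}{4}.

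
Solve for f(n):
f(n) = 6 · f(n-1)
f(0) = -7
Pure geometric recurrence with ratio 6.
By induction f(n) = f(0) · (6)^n = - 7 \cdot 6^{n}.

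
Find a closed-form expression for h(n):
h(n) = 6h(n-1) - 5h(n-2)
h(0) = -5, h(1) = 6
Characteristic equation: x² - 6x + 5 = 0, which factors as (x - (1))(x - (5)) = 0.
Roots r₁ = 1, r₂ = 5 (distinct).
General solution: h(n) = A·(1)^n + B·(5)^n.
From h(0) = -5: A + B = -5.
From h(1) = 6: A + 5B = 6.
Solving: A = - \frac{31}{4}, B = \frac{11}{4}.
So h(n) = \frac{11 \cdot 5^{n}}{4} - \frac{31}{4}.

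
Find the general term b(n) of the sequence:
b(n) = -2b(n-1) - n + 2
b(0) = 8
First-order linear with linear forcing.
Homogeneous solution: b_h(n) = A·(-2)^n.
Try particular b_p(n) = pn + q. Substituting:
  pn + q = -2(p(n-1) + q) - n + 2.
Matching the n-coefficient: p = -2p - 1 ⇒ p = - \frac{1}{3}.
Matching constants: q = 2p - 2q + 2 ⇒ q = \frac{4}{9}.
General: b(n) = A·(-2)^n - \frac{n}{3} + \frac{4}{9}.
Apply b(0) = 8: A + \frac{4}{9} = 8 ⇒ A = \frac{68}{9}.
So b(n) = \frac{68 \left(-2\right)^{n}}{9} - \frac{n}{3} + \frac{4}{9}.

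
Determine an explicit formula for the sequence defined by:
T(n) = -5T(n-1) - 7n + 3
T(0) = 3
First-order linear with linear forcing.
Homogeneous solution: T_h(n) = A·(-5)^n.
Try particular T_p(n) = pn + q. Substituting:
  pn + q = -5(p(n-1) + q) - 7n + 3.
Matching the n-coefficient: p = -5p - 7 ⇒ p = - \frac{7}{6}.
Matching constants: q = 5p - 5q + 3 ⇒ q = - \frac{17}{36}.
General: T(n) = A·(-5)^n - \frac{7 n}{6} - \frac{17}{36}.
Apply T(0) = 3: A - \frac{17}{36} = 3 ⇒ A = \frac{125}{36}.
So T(n) = \frac{125 \left(-5\right)^{n}}{36} - \frac{7 n}{6} - \frac{17}{36}.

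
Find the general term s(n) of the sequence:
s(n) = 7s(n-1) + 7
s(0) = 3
First-order linear non-homogeneous.
Homogeneous solution: s_h(n) = A·(7)^n.
Try constant particular solution s_p = K: K = 7K + 7 ⇒ K = - \frac{7}{6}.
General: s(n) = A·(7)^n - \frac{7}{6}.
Apply s(0) = 3: A - \frac{7}{6} = 3 ⇒ A = \frac{25}{6}.
So s(n) = \frac{25 \cdot 7^{n}}{6} - \frac{7}{6}.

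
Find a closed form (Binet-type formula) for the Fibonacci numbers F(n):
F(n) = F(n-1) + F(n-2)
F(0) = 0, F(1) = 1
This is the Fibonacci sequence.
Characteristic equation: x² - x - 1 = 0; roots r₁ = \frac{1}{2} + \frac{\sqrt{5}}{2}, r₂ = \frac{1}{2} - \frac{\sqrt{5}}{2}.
General: F(n) = A·r₁^n + B·r₂^n. Solving with F(0)=0, F(1)=1 gives A = \frac{\sqrt{5}}{5}, B = - \frac{\sqrt{5}}{5}.
So F(n) = \frac{2^{- n} \sqrt{5} \left(- \left(1 - \sqrt{5}\right)^{n} + \left(1 + \sqrt{5}\right)^{n}\right)}{5}.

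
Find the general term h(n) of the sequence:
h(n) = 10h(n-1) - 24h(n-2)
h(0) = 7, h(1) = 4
Characteristic equation: x² - 10x + 24 = 0, which factors as (x - (6))(x - (4)) = 0.
Roots r₁ = 6, r₂ = 4 (distinct).
General solution: h(n) = A·(6)^n + B·(4)^n.
From h(0) = 7: A + B = 7.
From h(1) = 4: 6A + 4B = 4.
Solving: A = -12, B = 19.
So h(n) = 19 \cdot 4^{n} - 12 \cdot 6^{n}.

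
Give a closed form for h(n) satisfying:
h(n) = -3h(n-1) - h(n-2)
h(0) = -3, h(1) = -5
Characteristic equation: x² + 3x + 1 = 0.
Discriminant Δ = (-3)² + 4·(-1) = 5.
Roots r₁,₂ = (-3 ± √5)/2, so r₁ = - \frac{3}{2} + \frac{\sqrt{5}}{2}, r₂ = - \frac{3}{2} - \frac{\sqrt{5}}{2}.
General solution: h(n) = A·r₁^n + B·r₂^n.
From the initial conditions, A + B = -3 and r₁A + r₂B = -5.
Since r₁ - r₂ = √5: A = (-5 - (-3)r₂)/√5 = - \frac{19 \sqrt{5}}{10} - \frac{3}{2}, and B = -3 - A = - \frac{3}{2} + \frac{19 \sqrt{5}}{10}.
So h(n) = \left(- \frac{19 \sqrt{5}}{10} - \frac{3}{2}\right)\left(- \frac{3}{2} + \frac{\sqrt{5}}{2}\right)^n + \left(- \frac{3}{2} + \frac{19 \sqrt{5}}{10}\right)\left(- \frac{3}{2} - \frac{\sqrt{5}}{2}\right)^n.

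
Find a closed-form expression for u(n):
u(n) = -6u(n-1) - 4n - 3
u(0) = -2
First-order linear with linear forcing.
Homogeneous solution: u_h(n) = A·(-6)^n.
Try particular u_p(n) = pn + q. Substituting:
  pn + q = -6(p(n-1) + q) - 4n - 3.
Matching the n-coefficient: p = -6p - 4 ⇒ p = - \frac{4}{7}.
Matching constants: q = 6p - 6q - 3 ⇒ q = - \frac{45}{49}.
General: u(n) = A·(-6)^n - \frac{4 n}{7} - \frac{45}{49}.
Apply u(0) = -2: A - \frac{45}{49} = -2 ⇒ A = - \frac{53}{49}.
So u(n) = - \frac{53 \left(-6\right)^{n}}{49} - \frac{4 n}{7} - \frac{45}{49}.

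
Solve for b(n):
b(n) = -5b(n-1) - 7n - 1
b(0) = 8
First-order linear with linear forcing.
Homogeneous solution: b_h(n) = A·(-5)^n.
Try particular b_p(n) = pn + q. Substituting:
  pn + q = -5(p(n-1) + q) - 7n - 1.
Matching the n-coefficient: p = -5p - 7 ⇒ p = - \frac{7}{6}.
Matching constants: q = 5p - 5q - 1 ⇒ q = - \frac{41}{36}.
General: b(n) = A·(-5)^n - \frac{7 n}{6} - \frac{41}{36}.
Apply b(0) = 8: A - \frac{41}{36} = 8 ⇒ A = \frac{329}{36}.
So b(n) = \frac{329 \left(-5\right)^{n}}{36} - \frac{7 n}{6} - \frac{41}{36}.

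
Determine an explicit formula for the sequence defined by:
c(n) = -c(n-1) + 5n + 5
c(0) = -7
First-order linear with linear forcing.
Homogeneous solution: c_h(n) = A·(-1)^n.
Try particular c_p(n) = pn + q. Substituting:
  pn + q = -(p(n-1) + q) + 5n + 5.
Matching the n-coefficient: p = -p + 5 ⇒ p = \frac{5}{2}.
Matching constants: q = p - q + 5 ⇒ q = \frac{15}{4}.
General: c(n) = A·(-1)^n + \frac{5 n}{2} + \frac{15}{4}.
Apply c(0) = -7: A + \frac{15}{4} = -7 ⇒ A = - \frac{43}{4}.
So c(n) = - \frac{43 \left(-1\right)^{n}}{4} + \frac{5 n}{2} + \frac{15}{4}.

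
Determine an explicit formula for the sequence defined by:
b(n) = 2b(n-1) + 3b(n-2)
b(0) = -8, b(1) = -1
Characteristic equation: x² - 2x - 3 = 0, which factors as (x - (3))(x - (-1)) = 0.
Roots r₁ = 3, r₂ = -1 (distinct).
General solution: b(n) = A·(3)^n + B·(-1)^n.
From b(0) = -8: A + B = -8.
From b(1) = -1: 3A - B = -1.
Solving: A = - \frac{9}{4}, B = - \frac{23}{4}.
So b(n) = - \frac{23 \left(-1\right)^{n}}{4} - \frac{9 \cdot 3^{n}}{4}.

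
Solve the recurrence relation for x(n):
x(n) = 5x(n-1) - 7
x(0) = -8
First-order linear non-homogeneous.
Homogeneous solution: x_h(n) = A·(5)^n.
Try constant particular solution x_p = K: K = 5K - 7 ⇒ K = \frac{7}{4}.
General: x(n) = A·(5)^n + \frac{7}{4}.
Apply x(0) = -8: A + \frac{7}{4} = -8 ⇒ A = - \frac{39}{4}.
So x(n) = \frac{7}{4} - \frac{39 \cdot 5^{n}}{4}.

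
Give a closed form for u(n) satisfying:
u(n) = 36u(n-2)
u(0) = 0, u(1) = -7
Characteristic equation: x² - 36 = 0, which factors as (x - (6))(x - (-6)) = 0.
Roots r₁ = 6, r₂ = -6 (distinct).
General solution: u(n) = A·(6)^n + B·(-6)^n.
From u(0) = 0: A + B = 0.
From u(1) = -7: 6A - 6B = -7.
Solving: A = - \frac{7}{12}, B = \frac{7}{12}.
So u(n) = \frac{7 \left(-6\right)^{n}}{12} - \frac{7 \cdot 6^{n}}{12}.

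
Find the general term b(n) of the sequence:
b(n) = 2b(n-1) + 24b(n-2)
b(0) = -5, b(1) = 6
Characteristic equation: x² - 2x - 24 = 0, which factors as (x - (6))(x - (-4)) = 0.
Roots r₁ = 6, r₂ = -4 (distinct).
General solution: b(n) = A·(6)^n + B·(-4)^n.
From b(0) = -5: A + B = -5.
From b(1) = 6: 6A - 4B = 6.
Solving: A = - \frac{7}{5}, B = - \frac{18}{5}.
So b(n) = - \frac{18 \left(-4\right)^{n}}{5} - \frac{7 \cdot 6^{n}}{5}.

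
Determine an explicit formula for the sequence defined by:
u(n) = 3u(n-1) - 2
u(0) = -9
First-order linear non-homogeneous.
Homogeneous solution: u_h(n) = A·(3)^n.
Try constant particular solution u_p = K: K = 3K - 2 ⇒ K = 1.
General: u(n) = A·(3)^n + 1.
Apply u(0) = -9: A + 1 = -9 ⇒ A = -10.
So u(n) = 1 - 10 \cdot 3^{n}.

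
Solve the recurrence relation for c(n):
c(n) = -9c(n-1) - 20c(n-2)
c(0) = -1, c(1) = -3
Characteristic equation: x² + 9x + 20 = 0, which factors as (x - (-4))(x - (-5)) = 0.
Roots r₁ = -4, r₂ = -5 (distinct).
General solution: c(n) = A·(-4)^n + B·(-5)^n.
From c(0) = -1: A + B = -1.
From c(1) = -3: -4A - 5B = -3.
Solving: A = -8, B = 7.
So c(n) = - 8 \left(-4\right)^{n} + 7 \left(-5\right)^{n}.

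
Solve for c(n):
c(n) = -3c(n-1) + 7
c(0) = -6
First-order linear non-homogeneous.
Homogeneous solution: c_h(n) = A·(-3)^n.
Try constant particular solution c_p = K: K = -3K + 7 ⇒ K = \frac{7}{4}.
General: c(n) = A·(-3)^n + \frac{7}{4}.
Apply c(0) = -6: A + \frac{7}{4} = -6 ⇒ A = - \frac{31}{4}.
So c(n) = \frac{7}{4} - \frac{31 \left(-3\right)^{n}}{4}.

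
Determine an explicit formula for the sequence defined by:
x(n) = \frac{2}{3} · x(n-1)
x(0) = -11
Pure geometric recurrence with ratio \frac{2}{3}.
By induction x(n) = x(0) · (\frac{2}{3})^n = - 11 \left(\frac{2}{3}\right)^{n}.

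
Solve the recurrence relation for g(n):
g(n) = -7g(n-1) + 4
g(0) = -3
First-order linear non-homogeneous.
Homogeneous solution: g_h(n) = A·(-7)^n.
Try constant particular solution g_p = K: K = -7K + 4 ⇒ K = \frac{1}{2}.
General: g(n) = A·(-7)^n + \frac{1}{2}.
Apply g(0) = -3: A + \frac{1}{2} = -3 ⇒ A = - \frac{7}{2}.
So g(n) = \frac{1}{2} - \frac{7 \left(-7\right)^{n}}{2}.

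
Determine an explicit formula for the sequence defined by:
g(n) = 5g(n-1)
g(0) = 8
This is a homogeneous first-order recurrence with ratio 5.
By induction g(n) = g(0) · (5)^n = 8 \cdot 5^{n}.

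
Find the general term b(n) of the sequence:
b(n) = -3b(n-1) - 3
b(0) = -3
First-order linear non-homogeneous.
Homogeneous solution: b_h(n) = A·(-3)^n.
Try constant particular solution b_p = K: K = -3K - 3 ⇒ K = - \frac{3}{4}.
General: b(n) = A·(-3)^n - \frac{3}{4}.
Apply b(0) = -3: A - \frac{3}{4} = -3 ⇒ A = - \frac{9}{4}.
So b(n) = - \frac{9 \left(-3\right)^{n}}{4} - \frac{3}{4}.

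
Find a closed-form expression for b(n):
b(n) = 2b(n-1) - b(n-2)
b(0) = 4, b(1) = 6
Characteristic equation: x² - 2x + 1 = 0, which is (x - (1))².
Repeated root r = 1.
General solution: b(n) = (A + Bn)·(1)^n.
From b(0) = 4: A = 4.
From b(1) = 6: (A + B)·(1) = 6 ⇒ B = 2.
So b(n) = \left(2 n + 4\right) \cdot (1)^n.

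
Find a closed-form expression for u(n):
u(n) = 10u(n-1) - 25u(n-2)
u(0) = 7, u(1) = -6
Characteristic equation: x² - 10x + 25 = 0, which is (x - (5))².
Repeated root r = 5.
General solution: u(n) = (A + Bn)·(5)^n.
From u(0) = 7: A = 7.
From u(1) = -6: (A + B)·(5) = -6 ⇒ B = - \frac{41}{5}.
So u(n) = \left(7 - \frac{41 n}{5}\right) \cdot (5)^n.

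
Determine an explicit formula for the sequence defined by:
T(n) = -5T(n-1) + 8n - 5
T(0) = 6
First-order linear with linear forcing.
Homogeneous solution: T_h(n) = A·(-5)^n.
Try particular T_p(n) = pn + q. Substituting:
  pn + q = -5(p(n-1) + q) + 8n - 5.
Matching the n-coefficient: p = -5p + 8 ⇒ p = \frac{4}{3}.
Matching constants: q = 5p - 5q - 5 ⇒ q = \frac{5}{18}.
General: T(n) = A·(-5)^n + \frac{4 n}{3} + \frac{5}{18}.
Apply T(0) = 6: A + \frac{5}{18} = 6 ⇒ A = \frac{103}{18}.
So T(n) = \frac{103 \left(-5\right)^{n}}{18} + \frac{4 n}{3} + \frac{5}{18}.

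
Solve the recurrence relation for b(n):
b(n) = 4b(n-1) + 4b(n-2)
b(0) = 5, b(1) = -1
Characteristic equation: x² - 4x - 4 = 0.
Discriminant Δ = (4)² + 4·(4) = 32.
Roots r₁,₂ = (4 ± √32)/2, so r₁ = 2 + 2 \sqrt{2}, r₂ = 2 - 2 \sqrt{2}.
General solution: b(n) = A·r₁^n + B·r₂^n.
From the initial conditions, A + B = 5 and r₁A + r₂B = -1.
Since r₁ - r₂ = √32: A = (-1 - (5)r₂)/√32 = \frac{5}{2} - \frac{11 \sqrt{2}}{8}, and B = 5 - A = \frac{11 \sqrt{2}}{8} + \frac{5}{2}.
So b(n) = \left(\frac{5}{2} - \frac{11 \sqrt{2}}{8}\right)\left(2 + 2 \sqrt{2}\right)^n + \left(\frac{11 \sqrt{2}}{8} + \frac{5}{2}\right)\left(2 - 2 \sqrt{2}\right)^n.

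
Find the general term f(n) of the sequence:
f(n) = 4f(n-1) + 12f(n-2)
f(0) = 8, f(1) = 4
Characteristic equation: x² - 4x - 12 = 0, which factors as (x - (6))(x - (-2)) = 0.
Roots r₁ = 6, r₂ = -2 (distinct).
General solution: f(n) = A·(6)^n + B·(-2)^n.
From f(0) = 8: A + B = 8.
From f(1) = 4: 6A - 2B = 4.
Solving: A = \frac{5}{2}, B = \frac{11}{2}.
So f(n) = \frac{11 \left(-2\right)^{n}}{2} + \frac{5 \cdot 6^{n}}{2}.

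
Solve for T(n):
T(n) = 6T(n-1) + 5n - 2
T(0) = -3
First-order linear with linear forcing.
Homogeneous solution: T_h(n) = A·(6)^n.
Try particular T_p(n) = pn + q. Substituting:
  pn + q = 6(p(n-1) + q) + 5n - 2.
Matching the n-coefficient: p = 6p + 5 ⇒ p = -1.
Matching constants: q = -6p + 6q - 2 ⇒ q = - \frac{4}{5}.
General: T(n) = A·(6)^n - n - \frac{4}{5}.
Apply T(0) = -3: A - \frac{4}{5} = -3 ⇒ A = - \frac{11}{5}.
So T(n) = - \frac{11 \cdot 6^{n}}{5} - n - \frac{4}{5}.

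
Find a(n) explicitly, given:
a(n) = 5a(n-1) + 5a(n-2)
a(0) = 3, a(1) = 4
Characteristic equation: x² - 5x - 5 = 0.
Discriminant Δ = (5)² + 4·(5) = 45.
Roots r₁,₂ = (5 ± √45)/2, so r₁ = \frac{5}{2} + \frac{3 \sqrt{5}}{2}, r₂ = \frac{5}{2} - \frac{3 \sqrt{5}}{2}.
General solution: a(n) = A·r₁^n + B·r₂^n.
From the initial conditions, A + B = 3 and r₁A + r₂B = 4.
Since r₁ - r₂ = √45: A = (4 - (3)r₂)/√45 = \frac{3}{2} - \frac{7 \sqrt{5}}{30}, and B = 3 - A = \frac{7 \sqrt{5}}{30} + \frac{3}{2}.
So a(n) = \left(\frac{3}{2} - \frac{7 \sqrt{5}}{30}\right)\left(\frac{5}{2} + \frac{3 \sqrt{5}}{2}\right)^n + \left(\frac{7 \sqrt{5}}{30} + \frac{3}{2}\right)\left(\frac{5}{2} - \frac{3 \sqrt{5}}{2}\right)^n.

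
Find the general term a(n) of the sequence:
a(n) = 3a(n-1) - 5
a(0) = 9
First-order linear non-homogeneous.
Homogeneous solution: a_h(n) = A·(3)^n.
Try constant particular solution a_p = K: K = 3K - 5 ⇒ K = \frac{5}{2}.
General: a(n) = A·(3)^n + \frac{5}{2}.
Apply a(0) = 9: A + \frac{5}{2} = 9 ⇒ A = \frac{13}{2}.
So a(n) = \frac{13 \cdot 3^{n}}{2} + \frac{5}{2}.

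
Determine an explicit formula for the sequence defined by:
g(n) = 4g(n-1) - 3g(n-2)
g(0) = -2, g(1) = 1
Characteristic equation: x² - 4x + 3 = 0, which factors as (x - (1))(x - (3)) = 0.
Roots r₁ = 1, r₂ = 3 (distinct).
General solution: g(n) = A·(1)^n + B·(3)^n.
From g(0) = -2: A + B = -2.
From g(1) = 1: A + 3B = 1.
Solving: A = - \frac{7}{2}, B = \frac{3}{2}.
So g(n) = \frac{3 \cdot 3^{n}}{2} - \frac{7}{2}.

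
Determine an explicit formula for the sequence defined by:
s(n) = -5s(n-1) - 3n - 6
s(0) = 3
First-order linear with linear forcing.
Homogeneous solution: s_h(n) = A·(-5)^n.
Try particular s_p(n) = pn + q. Substituting:
  pn + q = -5(p(n-1) + q) - 3n - 6.
Matching the n-coefficient: p = -5p - 3 ⇒ p = - \frac{1}{2}.
Matching constants: q = 5p - 5q - 6 ⇒ q = - \frac{17}{12}.
General: s(n) = A·(-5)^n - \frac{n}{2} - \frac{17}{12}.
Apply s(0) = 3: A - \frac{17}{12} = 3 ⇒ A = \frac{53}{12}.
So s(n) = \frac{53 \left(-5\right)^{n}}{12} - \frac{n}{2} - \frac{17}{12}.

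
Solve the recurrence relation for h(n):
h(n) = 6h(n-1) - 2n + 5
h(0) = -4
First-order linear with linear forcing.
Homogeneous solution: h_h(n) = A·(6)^n.
Try particular h_p(n) = pn + q. Substituting:
  pn + q = 6(p(n-1) + q) - 2n + 5.
Matching the n-coefficient: p = 6p - 2 ⇒ p = \frac{2}{5}.
Matching constants: q = -6p + 6q + 5 ⇒ q = - \frac{13}{25}.
General: h(n) = A·(6)^n + \frac{2 n}{5} - \frac{13}{25}.
Apply h(0) = -4: A - \frac{13}{25} = -4 ⇒ A = - \frac{87}{25}.
So h(n) = - \frac{87 \cdot 6^{n}}{25} + \frac{2 n}{5} - \frac{13}{25}.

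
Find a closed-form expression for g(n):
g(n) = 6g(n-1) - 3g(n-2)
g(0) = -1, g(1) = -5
Characteristic equation: x² - 6x + 3 = 0.
Discriminant Δ = (6)² + 4·(-3) = 24.
Roots r₁,₂ = (6 ± √24)/2, so r₁ = \sqrt{6} + 3, r₂ = 3 - \sqrt{6}.
General solution: g(n) = A·r₁^n + B·r₂^n.
From the initial conditions, A + B = -1 and r₁A + r₂B = -5.
Since r₁ - r₂ = √24: A = (-5 - (-1)r₂)/√24 = - \frac{1}{2} - \frac{\sqrt{6}}{6}, and B = -1 - A = - \frac{1}{2} + \frac{\sqrt{6}}{6}.
So g(n) = \left(- \frac{1}{2} - \frac{\sqrt{6}}{6}\right)\left(\sqrt{6} + 3\right)^n + \left(- \frac{1}{2} + \frac{\sqrt{6}}{6}\right)\left(3 - \sqrt{6}\right)^n.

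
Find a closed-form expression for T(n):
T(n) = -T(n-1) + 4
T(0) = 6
First-order linear non-homogeneous.
Homogeneous solution: T_h(n) = A·(-1)^n.
Try constant particular solution T_p = K: K = -K + 4 ⇒ K = 2.
General: T(n) = A·(-1)^n + 2.
Apply T(0) = 6: A + 2 = 6 ⇒ A = 4.
So T(n) = 4 \left(-1\right)^{n} + 2.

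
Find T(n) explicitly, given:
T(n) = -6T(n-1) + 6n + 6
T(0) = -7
First-order linear with linear forcing.
Homogeneous solution: T_h(n) = A·(-6)^n.
Try particular T_p(n) = pn + q. Substituting:
  pn + q = -6(p(n-1) + q) + 6n + 6.
Matching the n-coefficient: p = -6p + 6 ⇒ p = \frac{6}{7}.
Matching constants: q = 6p - 6q + 6 ⇒ q = \frac{78}{49}.
General: T(n) = A·(-6)^n + \frac{6 n}{7} + \frac{78}{49}.
Apply T(0) = -7: A + \frac{78}{49} = -7 ⇒ A = - \frac{421}{49}.
So T(n) = - \frac{421 \left(-6\right)^{n}}{49} + \frac{6 n}{7} + \frac{78}{49}.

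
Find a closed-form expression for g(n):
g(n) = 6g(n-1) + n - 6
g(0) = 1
First-order linear with linear forcing.
Homogeneous solution: g_h(n) = A·(6)^n.
Try particular g_p(n) = pn + q. Substituting:
  pn + q = 6(p(n-1) + q) + n - 6.
Matching the n-coefficient: p = 6p + 1 ⇒ p = - \frac{1}{5}.
Matching constants: q = -6p + 6q - 6 ⇒ q = \frac{24}{25}.
General: g(n) = A·(6)^n - \frac{n}{5} + \frac{24}{25}.
Apply g(0) = 1: A + \frac{24}{25} = 1 ⇒ A = \frac{1}{25}.
So g(n) = \frac{6^{n}}{25} - \frac{n}{5} + \frac{24}{25}.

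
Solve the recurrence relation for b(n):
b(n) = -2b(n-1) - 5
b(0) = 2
First-order linear non-homogeneous.
Homogeneous solution: b_h(n) = A·(-2)^n.
Try constant particular solution b_p = K: K = -2K - 5 ⇒ K = - \frac{5}{3}.
General: b(n) = A·(-2)^n - \frac{5}{3}.
Apply b(0) = 2: A - \frac{5}{3} = 2 ⇒ A = \frac{11}{3}.
So b(n) = \frac{11 \left(-2\right)^{n}}{3} - \frac{5}{3}.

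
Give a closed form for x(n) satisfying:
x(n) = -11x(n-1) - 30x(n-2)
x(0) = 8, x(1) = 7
Characteristic equation: x² + 11x + 30 = 0, which factors as (x - (-5))(x - (-6)) = 0.
Roots r₁ = -5, r₂ = -6 (distinct).
General solution: x(n) = A·(-5)^n + B·(-6)^n.
From x(0) = 8: A + B = 8.
From x(1) = 7: -5A - 6B = 7.
Solving: A = 55, B = -47.
So x(n) = 55 \left(-5\right)^{n} - 47 \left(-6\right)^{n}.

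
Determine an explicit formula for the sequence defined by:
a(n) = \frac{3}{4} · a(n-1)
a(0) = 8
Pure geometric recurrence with ratio \frac{3}{4}.
By induction a(n) = a(0) · (\frac{3}{4})^n = 8 \left(\frac{3}{4}\right)^{n}.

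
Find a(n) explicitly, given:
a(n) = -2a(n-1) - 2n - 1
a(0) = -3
First-order linear with linear forcing.
Homogeneous solution: a_h(n) = A·(-2)^n.
Try particular a_p(n) = pn + q. Substituting:
  pn + q = -2(p(n-1) + q) - 2n - 1.
Matching the n-coefficient: p = -2p - 2 ⇒ p = - \frac{2}{3}.
Matching constants: q = 2p - 2q - 1 ⇒ q = - \frac{7}{9}.
General: a(n) = A·(-2)^n - \frac{2 n}{3} - \frac{7}{9}.
Apply a(0) = -3: A - \frac{7}{9} = -3 ⇒ A = - \frac{20}{9}.
So a(n) = - \frac{20 \left(-2\right)^{n}}{9} - \frac{2 n}{3} - \frac{7}{9}.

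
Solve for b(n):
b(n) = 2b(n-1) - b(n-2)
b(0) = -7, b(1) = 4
Characteristic equation: x² - 2x + 1 = 0, which is (x - (1))².
Repeated root r = 1.
General solution: b(n) = (A + Bn)·(1)^n.
From b(0) = -7: A = -7.
From b(1) = 4: (A + B)·(1) = 4 ⇒ B = 11.
So b(n) = \left(11 n - 7\right) \cdot (1)^n.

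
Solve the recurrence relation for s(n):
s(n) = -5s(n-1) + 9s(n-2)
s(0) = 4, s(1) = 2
Characteristic equation: x² + 5x - 9 = 0.
Discriminant Δ = (-5)² + 4·(9) = 61.
Roots r₁,₂ = (-5 ± √61)/2, so r₁ = - \frac{5}{2} + \frac{\sqrt{61}}{2}, r₂ = - \frac{\sqrt{61}}{2} - \frac{5}{2}.
General solution: s(n) = A·r₁^n + B·r₂^n.
From the initial conditions, A + B = 4 and r₁A + r₂B = 2.
Since r₁ - r₂ = √61: A = (2 - (4)r₂)/√61 = \frac{12 \sqrt{61}}{61} + 2, and B = 4 - A = 2 - \frac{12 \sqrt{61}}{61}.
So s(n) = \left(\frac{12 \sqrt{61}}{61} + 2\right)\left(- \frac{5}{2} + \frac{\sqrt{61}}{2}\right)^n + \left(2 - \frac{12 \sqrt{61}}{61}\right)\left(- \frac{\sqrt{61}}{2} - \frac{5}{2}\right)^n.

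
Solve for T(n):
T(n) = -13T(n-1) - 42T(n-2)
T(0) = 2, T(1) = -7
Characteristic equation: x² + 13x + 42 = 0, which factors as (x - (-7))(x - (-6)) = 0.
Roots r₁ = -7, r₂ = -6 (distinct).
General solution: T(n) = A·(-7)^n + B·(-6)^n.
From T(0) = 2: A + B = 2.
From T(1) = -7: -7A - 6B = -7.
Solving: A = -5, B = 7.
So T(n) = 7 \left(-6\right)^{n} - 5 \left(-7\right)^{n}.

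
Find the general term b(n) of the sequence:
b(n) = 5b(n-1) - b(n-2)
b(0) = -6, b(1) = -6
Characteristic equation: x² - 5x + 1 = 0.
Discriminant Δ = (5)² + 4·(-1) = 21.
Roots r₁,₂ = (5 ± √21)/2, so r₁ = \frac{\sqrt{21}}{2} + \frac{5}{2}, r₂ = \frac{5}{2} - \frac{\sqrt{21}}{2}.
General solution: b(n) = A·r₁^n + B·r₂^n.
From the initial conditions, A + B = -6 and r₁A + r₂B = -6.
Since r₁ - r₂ = √21: A = (-6 - (-6)r₂)/√21 = -3 + \frac{3 \sqrt{21}}{7}, and B = -6 - A = -3 - \frac{3 \sqrt{21}}{7}.
So b(n) = \left(-3 + \frac{3 \sqrt{21}}{7}\right)\left(\frac{\sqrt{21}}{2} + \frac{5}{2}\right)^n + \left(-3 - \frac{3 \sqrt{21}}{7}\right)\left(\frac{5}{2} - \frac{\sqrt{21}}{2}\right)^n.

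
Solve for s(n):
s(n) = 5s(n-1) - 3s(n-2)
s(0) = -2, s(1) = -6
Characteristic equation: x² - 5x + 3 = 0.
Discriminant Δ = (5)² + 4·(-3) = 13.
Roots r₁,₂ = (5 ± √13)/2, so r₁ = \frac{\sqrt{13}}{2} + \frac{5}{2}, r₂ = \frac{5}{2} - \frac{\sqrt{13}}{2}.
General solution: s(n) = A·r₁^n + B·r₂^n.
From the initial conditions, A + B = -2 and r₁A + r₂B = -6.
Since r₁ - r₂ = √13: A = (-6 - (-2)r₂)/√13 = -1 - \frac{\sqrt{13}}{13}, and B = -2 - A = -1 + \frac{\sqrt{13}}{13}.
So s(n) = \left(-1 - \frac{\sqrt{13}}{13}\right)\left(\frac{\sqrt{13}}{2} + \frac{5}{2}\right)^n + \left(-1 + \frac{\sqrt{13}}{13}\right)\left(\frac{5}{2} - \frac{\sqrt{13}}{2}\right)^n.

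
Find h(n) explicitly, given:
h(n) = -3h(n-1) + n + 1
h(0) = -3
First-order linear with linear forcing.
Homogeneous solution: h_h(n) = A·(-3)^n.
Try particular h_p(n) = pn + q. Substituting:
  pn + q = -3(p(n-1) + q) + n + 1.
Matching the n-coefficient: p = -3p + 1 ⇒ p = \frac{1}{4}.
Matching constants: q = 3p - 3q + 1 ⇒ q = \frac{7}{16}.
General: h(n) = A·(-3)^n + \frac{n}{4} + \frac{7}{16}.
Apply h(0) = -3: A + \frac{7}{16} = -3 ⇒ A = - \frac{55}{16}.
So h(n) = - \frac{55 \left(-3\right)^{n}}{16} + \frac{n}{4} + \frac{7}{16}.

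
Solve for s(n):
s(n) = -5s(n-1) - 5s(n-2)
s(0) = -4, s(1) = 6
Characteristic equation: x² + 5x + 5 = 0.
Discriminant Δ = (-5)² + 4·(-5) = 5.
Roots r₁,₂ = (-5 ± √5)/2, so r₁ = - \frac{5}{2} + \frac{\sqrt{5}}{2}, r₂ = - \frac{5}{2} - \frac{\sqrt{5}}{2}.
General solution: s(n) = A·r₁^n + B·r₂^n.
From the initial conditions, A + B = -4 and r₁A + r₂B = 6.
Since r₁ - r₂ = √5: A = (6 - (-4)r₂)/√5 = -2 - \frac{4 \sqrt{5}}{5}, and B = -4 - A = -2 + \frac{4 \sqrt{5}}{5}.
So s(n) = \left(-2 - \frac{4 \sqrt{5}}{5}\right)\left(- \frac{5}{2} + \frac{\sqrt{5}}{2}\right)^n + \left(-2 + \frac{4 \sqrt{5}}{5}\right)\left(- \frac{5}{2} - \frac{\sqrt{5}}{2}\right)^n.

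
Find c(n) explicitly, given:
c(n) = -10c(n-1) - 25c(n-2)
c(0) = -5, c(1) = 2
Characteristic equation: x² + 10x + 25 = 0, which is (x - (-5))².
Repeated root r = -5.
General solution: c(n) = (A + Bn)·(-5)^n.
From c(0) = -5: A = -5.
From c(1) = 2: (A + B)·(-5) = 2 ⇒ B = \frac{23}{5}.
So c(n) = \left(\frac{23 n}{5} - 5\right) \cdot (-5)^n.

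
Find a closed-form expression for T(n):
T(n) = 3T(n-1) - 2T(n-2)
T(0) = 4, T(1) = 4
Characteristic equation: x² - 3x + 2 = 0, which factors as (x - (2))(x - (1)) = 0.
Roots r₁ = 2, r₂ = 1 (distinct).
General solution: T(n) = A·(2)^n + B·(1)^n.
From T(0) = 4: A + B = 4.
From T(1) = 4: 2A + B = 4.
Solving: A = 0, B = 4.
So T(n) = 4.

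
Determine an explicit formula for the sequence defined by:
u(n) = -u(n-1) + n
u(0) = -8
First-order linear with linear forcing.
Homogeneous solution: u_h(n) = A·(-1)^n.
Try particular u_p(n) = pn + q. Substituting:
  pn + q = -(p(n-1) + q) + n.
Matching the n-coefficient: p = -p + 1 ⇒ p = \frac{1}{2}.
Matching constants: q = p - q ⇒ q = \frac{1}{4}.
General: u(n) = A·(-1)^n + \frac{n}{2} + \frac{1}{4}.
Apply u(0) = -8: A + \frac{1}{4} = -8 ⇒ A = - \frac{33}{4}.
So u(n) = - \frac{33 \left(-1\right)^{n}}{4} + \frac{n}{2} + \frac{1}{4}.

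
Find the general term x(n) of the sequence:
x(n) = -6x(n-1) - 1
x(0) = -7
First-order linear non-homogeneous.
Homogeneous solution: x_h(n) = A·(-6)^n.
Try constant particular solution x_p = K: K = -6K - 1 ⇒ K = - \frac{1}{7}.
General: x(n) = A·(-6)^n - \frac{1}{7}.
Apply x(0) = -7: A - \frac{1}{7} = -7 ⇒ A = - \frac{48}{7}.
So x(n) = - \frac{48 \left(-6\right)^{n}}{7} - \frac{1}{7}.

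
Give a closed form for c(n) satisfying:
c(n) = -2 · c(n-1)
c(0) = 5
Pure geometric recurrence with ratio -2.
By induction c(n) = c(0) · (-2)^n = 5 \left(-2\right)^{n}.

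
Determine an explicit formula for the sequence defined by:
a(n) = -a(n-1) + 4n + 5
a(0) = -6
First-order linear with linear forcing.
Homogeneous solution: a_h(n) = A·(-1)^n.
Try particular a_p(n) = pn + q. Substituting:
  pn + q = -(p(n-1) + q) + 4n + 5.
Matching the n-coefficient: p = -p + 4 ⇒ p = 2.
Matching constants: q = p - q + 5 ⇒ q = \frac{7}{2}.
General: a(n) = A·(-1)^n + 2 n + \frac{7}{2}.
Apply a(0) = -6: A + \frac{7}{2} = -6 ⇒ A = - \frac{19}{2}.
So a(n) = - \frac{19 \left(-1\right)^{n}}{2} + 2 n + \frac{7}{2}.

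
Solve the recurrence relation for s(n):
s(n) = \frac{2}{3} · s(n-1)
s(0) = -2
Pure geometric recurrence with ratio \frac{2}{3}.
By induction s(n) = s(0) · (\frac{2}{3})^n = - 2 \left(\frac{2}{3}\right)^{n}.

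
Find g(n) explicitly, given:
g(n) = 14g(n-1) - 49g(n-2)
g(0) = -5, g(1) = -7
Characteristic equation: x² - 14x + 49 = 0, which is (x - (7))².
Repeated root r = 7.
General solution: g(n) = (A + Bn)·(7)^n.
From g(0) = -5: A = -5.
From g(1) = -7: (A + B)·(7) = -7 ⇒ B = 4.
So g(n) = \left(4 n - 5\right) \cdot (7)^n.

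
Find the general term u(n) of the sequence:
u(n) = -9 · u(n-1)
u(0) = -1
Pure geometric recurrence with ratio -9.
By induction u(n) = u(0) · (-9)^n = - \left(-9\right)^{n}.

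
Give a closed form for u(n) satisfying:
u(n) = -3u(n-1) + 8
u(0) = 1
First-order linear non-homogeneous.
Homogeneous solution: u_h(n) = A·(-3)^n.
Try constant particular solution u_p = K: K = -3K + 8 ⇒ K = 2.
General: u(n) = A·(-3)^n + 2.
Apply u(0) = 1: A + 2 = 1 ⇒ A = -1.
So u(n) = 2 - \left(-3\right)^{n}.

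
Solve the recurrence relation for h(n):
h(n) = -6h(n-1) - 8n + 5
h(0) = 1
First-order linear with linear forcing.
Homogeneous solution: h_h(n) = A·(-6)^n.
Try particular h_p(n) = pn + q. Substituting:
  pn + q = -6(p(n-1) + q) - 8n + 5.
Matching the n-coefficient: p = -6p - 8 ⇒ p = - \frac{8}{7}.
Matching constants: q = 6p - 6q + 5 ⇒ q = - \frac{13}{49}.
General: h(n) = A·(-6)^n - \frac{8 n}{7} - \frac{13}{49}.
Apply h(0) = 1: A - \frac{13}{49} = 1 ⇒ A = \frac{62}{49}.
So h(n) = \frac{62 \left(-6\right)^{n}}{49} - \frac{8 n}{7} - \frac{13}{49}.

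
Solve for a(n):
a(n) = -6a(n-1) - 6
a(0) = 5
First-order linear non-homogeneous.
Homogeneous solution: a_h(n) = A·(-6)^n.
Try constant particular solution a_p = K: K = -6K - 6 ⇒ K = - \frac{6}{7}.
General: a(n) = A·(-6)^n - \frac{6}{7}.
Apply a(0) = 5: A - \frac{6}{7} = 5 ⇒ A = \frac{41}{7}.
So a(n) = \frac{41 \left(-6\right)^{n}}{7} - \frac{6}{7}.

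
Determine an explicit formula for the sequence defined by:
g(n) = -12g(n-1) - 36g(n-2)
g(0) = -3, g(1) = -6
Characteristic equation: x² + 12x + 36 = 0, which is (x - (-6))².
Repeated root r = -6.
General solution: g(n) = (A + Bn)·(-6)^n.
From g(0) = -3: A = -3.
From g(1) = -6: (A + B)·(-6) = -6 ⇒ B = 4.
So g(n) = \left(4 n - 3\right) \cdot (-6)^n.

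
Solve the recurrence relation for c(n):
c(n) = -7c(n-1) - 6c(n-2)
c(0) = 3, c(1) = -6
Characteristic equation: x² + 7x + 6 = 0, which factors as (x - (-6))(x - (-1)) = 0.
Roots r₁ = -6, r₂ = -1 (distinct).
General solution: c(n) = A·(-6)^n + B·(-1)^n.
From c(0) = 3: A + B = 3.
From c(1) = -6: -6A - B = -6.
Solving: A = \frac{3}{5}, B = \frac{12}{5}.
So c(n) = \frac{12 \left(-1\right)^{n}}{5} + \frac{3 \left(-6\right)^{n}}{5}.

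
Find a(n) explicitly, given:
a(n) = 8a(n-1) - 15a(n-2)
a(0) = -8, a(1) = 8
Characteristic equation: x² - 8x + 15 = 0, which factors as (x - (5))(x - (3)) = 0.
Roots r₁ = 5, r₂ = 3 (distinct).
General solution: a(n) = A·(5)^n + B·(3)^n.
From a(0) = -8: A + B = -8.
From a(1) = 8: 5A + 3B = 8.
Solving: A = 16, B = -24.
So a(n) = - 24 \cdot 3^{n} + 16 \cdot 5^{n}.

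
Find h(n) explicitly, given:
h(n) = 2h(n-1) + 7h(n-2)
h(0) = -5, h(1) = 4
Characteristic equation: x² - 2x - 7 = 0.
Discriminant Δ = (2)² + 4·(7) = 32.
Roots r₁,₂ = (2 ± √32)/2, so r₁ = 1 + 2 \sqrt{2}, r₂ = 1 - 2 \sqrt{2}.
General solution: h(n) = A·r₁^n + B·r₂^n.
From the initial conditions, A + B = -5 and r₁A + r₂B = 4.
Since r₁ - r₂ = √32: A = (4 - (-5)r₂)/√32 = - \frac{5}{2} + \frac{9 \sqrt{2}}{8}, and B = -5 - A = - \frac{5}{2} - \frac{9 \sqrt{2}}{8}.
So h(n) = \left(- \frac{5}{2} + \frac{9 \sqrt{2}}{8}\right)\left(1 + 2 \sqrt{2}\right)^n + \left(- \frac{5}{2} - \frac{9 \sqrt{2}}{8}\right)\left(1 - 2 \sqrt{2}\right)^n.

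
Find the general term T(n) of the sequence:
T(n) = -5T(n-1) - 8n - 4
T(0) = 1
First-order linear with linear forcing.
Homogeneous solution: T_h(n) = A·(-5)^n.
Try particular T_p(n) = pn + q. Substituting:
  pn + q = -5(p(n-1) + q) - 8n - 4.
Matching the n-coefficient: p = -5p - 8 ⇒ p = - \frac{4}{3}.
Matching constants: q = 5p - 5q - 4 ⇒ q = - \frac{16}{9}.
General: T(n) = A·(-5)^n - \frac{4 n}{3} - \frac{16}{9}.
Apply T(0) = 1: A - \frac{16}{9} = 1 ⇒ A = \frac{25}{9}.
So T(n) = \frac{25 \left(-5\right)^{n}}{9} - \frac{4 n}{3} - \frac{16}{9}.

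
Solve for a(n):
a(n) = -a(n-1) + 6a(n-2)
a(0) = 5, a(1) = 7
Characteristic equation: x² + x - 6 = 0, which factors as (x - (-3))(x - (2)) = 0.
Roots r₁ = -3, r₂ = 2 (distinct).
General solution: a(n) = A·(-3)^n + B·(2)^n.
From a(0) = 5: A + B = 5.
From a(1) = 7: -3A + 2B = 7.
Solving: A = \frac{3}{5}, B = \frac{22}{5}.
So a(n) = \frac{3 \left(-3\right)^{n}}{5} + \frac{22 \cdot 2^{n}}{5}.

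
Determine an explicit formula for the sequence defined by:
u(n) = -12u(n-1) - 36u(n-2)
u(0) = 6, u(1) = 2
Characteristic equation: x² + 12x + 36 = 0, which is (x - (-6))².
Repeated root r = -6.
General solution: u(n) = (A + Bn)·(-6)^n.
From u(0) = 6: A = 6.
From u(1) = 2: (A + B)·(-6) = 2 ⇒ B = - \frac{19}{3}.
So u(n) = \left(6 - \frac{19 n}{3}\right) \cdot (-6)^n.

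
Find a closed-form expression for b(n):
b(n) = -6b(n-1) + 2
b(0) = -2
First-order linear non-homogeneous.
Homogeneous solution: b_h(n) = A·(-6)^n.
Try constant particular solution b_p = K: K = -6K + 2 ⇒ K = \frac{2}{7}.
General: b(n) = A·(-6)^n + \frac{2}{7}.
Apply b(0) = -2: A + \frac{2}{7} = -2 ⇒ A = - \frac{16}{7}.
So b(n) = \frac{2}{7} - \frac{16 \left(-6\right)^{n}}{7}.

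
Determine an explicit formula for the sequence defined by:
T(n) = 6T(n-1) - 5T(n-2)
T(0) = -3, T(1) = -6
Characteristic equation: x² - 6x + 5 = 0, which factors as (x - (1))(x - (5)) = 0.
Roots r₁ = 1, r₂ = 5 (distinct).
General solution: T(n) = A·(1)^n + B·(5)^n.
From T(0) = -3: A + B = -3.
From T(1) = -6: A + 5B = -6.
Solving: A = - \frac{9}{4}, B = - \frac{3}{4}.
So T(n) = - \frac{3 \cdot 5^{n}}{4} - \frac{9}{4}.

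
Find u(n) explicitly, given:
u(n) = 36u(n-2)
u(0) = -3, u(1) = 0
Characteristic equation: x² - 36 = 0, which factors as (x - (6))(x - (-6)) = 0.
Roots r₁ = 6, r₂ = -6 (distinct).
General solution: u(n) = A·(6)^n + B·(-6)^n.
From u(0) = -3: A + B = -3.
From u(1) = 0: 6A - 6B = 0.
Solving: A = - \frac{3}{2}, B = - \frac{3}{2}.
So u(n) = - \frac{3 \left(-6\right)^{n}}{2} - \frac{3 \cdot 6^{n}}{2}.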